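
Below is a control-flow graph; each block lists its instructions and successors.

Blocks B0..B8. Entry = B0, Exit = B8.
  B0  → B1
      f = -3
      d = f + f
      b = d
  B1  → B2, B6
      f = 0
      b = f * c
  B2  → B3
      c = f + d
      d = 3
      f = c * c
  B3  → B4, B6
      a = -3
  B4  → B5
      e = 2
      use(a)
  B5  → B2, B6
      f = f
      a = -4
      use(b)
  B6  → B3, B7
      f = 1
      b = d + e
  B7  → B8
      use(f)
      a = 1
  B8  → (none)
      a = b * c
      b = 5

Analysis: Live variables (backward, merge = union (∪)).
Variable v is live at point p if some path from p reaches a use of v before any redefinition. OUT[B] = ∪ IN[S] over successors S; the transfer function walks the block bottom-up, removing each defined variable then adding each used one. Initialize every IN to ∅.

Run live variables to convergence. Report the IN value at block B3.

Fixpoint table:
  B0:  IN={c, e}  OUT={c, d, e}
  B1:  IN={c, d, e}  OUT={b, c, d, e, f}
  B2:  IN={b, d, e, f}  OUT={b, c, d, e, f}
  B3:  IN={b, c, d, e, f}  OUT={a, b, c, d, e, f}
  B4:  IN={a, b, c, d, f}  OUT={b, c, d, e, f}
  B5:  IN={b, c, d, e, f}  OUT={b, c, d, e, f}
  B6:  IN={c, d, e}  OUT={b, c, d, e, f}
  B7:  IN={b, c, f}  OUT={b, c}
  B8:  IN={b, c}  OUT={}

Merge at B3: OUT[B3] = IN[B4] ⊔ IN[B6] = {a, b, c, d, e, f}
Applying B3's transfer function to that OUT value gives IN[B3] (row B3 above).

Answer: {b, c, d, e, f}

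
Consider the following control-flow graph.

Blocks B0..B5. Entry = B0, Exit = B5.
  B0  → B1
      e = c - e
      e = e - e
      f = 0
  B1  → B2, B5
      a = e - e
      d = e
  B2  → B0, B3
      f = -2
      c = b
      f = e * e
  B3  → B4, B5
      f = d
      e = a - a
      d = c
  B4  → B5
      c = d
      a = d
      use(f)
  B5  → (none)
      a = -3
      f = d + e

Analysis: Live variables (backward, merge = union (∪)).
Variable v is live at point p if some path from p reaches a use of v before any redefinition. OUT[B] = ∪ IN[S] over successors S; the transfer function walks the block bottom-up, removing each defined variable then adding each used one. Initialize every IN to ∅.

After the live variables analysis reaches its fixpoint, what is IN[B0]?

Fixpoint table:
  B0:   IN={b, c, e}   OUT={b, e}
  B1:   IN={b, e}   OUT={a, b, d, e}
  B2:   IN={a, b, d, e}   OUT={a, b, c, d, e}
  B3:   IN={a, c, d}   OUT={d, e, f}
  B4:   IN={d, e, f}   OUT={d, e}
  B5:   IN={d, e}   OUT={}

Merge at B0: OUT[B0] = IN[B1] = {b, e}
Applying B0's transfer function to that OUT value gives IN[B0] (row B0 above).

Answer: {b, c, e}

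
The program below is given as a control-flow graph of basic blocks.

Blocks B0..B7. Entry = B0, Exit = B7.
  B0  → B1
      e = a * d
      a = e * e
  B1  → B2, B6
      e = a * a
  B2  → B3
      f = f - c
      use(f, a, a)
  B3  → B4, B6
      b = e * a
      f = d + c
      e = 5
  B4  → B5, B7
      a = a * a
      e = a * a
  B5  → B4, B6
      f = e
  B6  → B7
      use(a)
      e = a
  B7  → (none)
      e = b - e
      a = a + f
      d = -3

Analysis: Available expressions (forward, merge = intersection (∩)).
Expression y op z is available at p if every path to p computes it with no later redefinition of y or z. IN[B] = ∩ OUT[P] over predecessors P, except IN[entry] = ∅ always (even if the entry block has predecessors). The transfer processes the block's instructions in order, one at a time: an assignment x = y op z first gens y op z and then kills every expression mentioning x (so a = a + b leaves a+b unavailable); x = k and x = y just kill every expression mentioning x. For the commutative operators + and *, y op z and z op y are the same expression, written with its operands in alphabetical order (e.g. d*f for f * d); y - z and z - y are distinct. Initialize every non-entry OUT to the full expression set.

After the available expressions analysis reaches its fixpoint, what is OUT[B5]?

Answer: {a*a, c+d}

Derivation:
Fixpoint table:
  B0:  IN={}  OUT={e*e}
  B1:  IN={e*e}  OUT={a*a}
  B2:  IN={a*a}  OUT={a*a}
  B3:  IN={a*a}  OUT={a*a, c+d}
  B4:  IN={a*a, c+d}  OUT={a*a, c+d}
  B5:  IN={a*a, c+d}  OUT={a*a, c+d}
  B6:  IN={a*a}  OUT={a*a}
  B7:  IN={a*a}  OUT={}

Merge at B5: IN[B5] = OUT[B4] = {a*a, c+d}
Applying B5's transfer function to that IN value gives OUT[B5] (row B5 above).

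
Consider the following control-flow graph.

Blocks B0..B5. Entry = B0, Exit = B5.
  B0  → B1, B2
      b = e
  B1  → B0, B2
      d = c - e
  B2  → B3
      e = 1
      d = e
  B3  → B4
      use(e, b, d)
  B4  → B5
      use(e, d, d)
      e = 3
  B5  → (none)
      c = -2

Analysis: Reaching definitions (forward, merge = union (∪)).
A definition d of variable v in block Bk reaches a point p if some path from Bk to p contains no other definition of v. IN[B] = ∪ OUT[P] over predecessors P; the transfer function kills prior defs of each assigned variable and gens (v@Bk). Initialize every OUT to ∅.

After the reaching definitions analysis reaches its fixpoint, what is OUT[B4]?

Per-block solution:
  B0:   IN={b@B0, d@B1}   OUT={b@B0, d@B1}
  B1:   IN={b@B0, d@B1}   OUT={b@B0, d@B1}
  B2:   IN={b@B0, d@B1}   OUT={b@B0, d@B2, e@B2}
  B3:   IN={b@B0, d@B2, e@B2}   OUT={b@B0, d@B2, e@B2}
  B4:   IN={b@B0, d@B2, e@B2}   OUT={b@B0, d@B2, e@B4}
  B5:   IN={b@B0, d@B2, e@B4}   OUT={b@B0, c@B5, d@B2, e@B4}

Merge at B4: IN[B4] = OUT[B3] = {b@B0, d@B2, e@B2}
Applying B4's transfer function to that IN value gives OUT[B4] (row B4 above).

Answer: {b@B0, d@B2, e@B4}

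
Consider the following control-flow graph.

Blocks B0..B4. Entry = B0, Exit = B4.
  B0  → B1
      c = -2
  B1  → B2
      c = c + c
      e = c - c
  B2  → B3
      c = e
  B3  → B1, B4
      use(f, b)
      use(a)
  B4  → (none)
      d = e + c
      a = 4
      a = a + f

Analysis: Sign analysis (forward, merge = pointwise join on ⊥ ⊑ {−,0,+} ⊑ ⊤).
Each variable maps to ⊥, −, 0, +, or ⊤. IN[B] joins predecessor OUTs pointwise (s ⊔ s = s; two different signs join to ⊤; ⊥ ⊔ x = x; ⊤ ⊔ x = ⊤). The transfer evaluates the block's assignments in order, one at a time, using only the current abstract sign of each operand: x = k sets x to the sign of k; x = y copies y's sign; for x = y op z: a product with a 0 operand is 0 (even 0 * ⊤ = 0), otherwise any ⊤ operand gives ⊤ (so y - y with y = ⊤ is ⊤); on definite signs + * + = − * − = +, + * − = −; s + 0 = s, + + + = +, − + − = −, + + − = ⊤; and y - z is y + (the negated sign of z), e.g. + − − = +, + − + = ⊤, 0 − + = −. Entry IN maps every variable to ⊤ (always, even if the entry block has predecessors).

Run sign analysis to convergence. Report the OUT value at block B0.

Converged values:
  B0:  IN=(all ⊤)  OUT={c:-; rest ⊤}
  B1:  IN=(all ⊤)  OUT=(all ⊤)
  B2:  IN=(all ⊤)  OUT=(all ⊤)
  B3:  IN=(all ⊤)  OUT=(all ⊤)
  B4:  IN=(all ⊤)  OUT=(all ⊤)

B0 is the boundary node: IN[B0] = {a: ⊤, b: ⊤, c: ⊤, d: ⊤, e: ⊤, f: ⊤}
Applying B0's transfer function to that IN value gives OUT[B0] (row B0 above).

Answer: {a: ⊤, b: ⊤, c: -, d: ⊤, e: ⊤, f: ⊤}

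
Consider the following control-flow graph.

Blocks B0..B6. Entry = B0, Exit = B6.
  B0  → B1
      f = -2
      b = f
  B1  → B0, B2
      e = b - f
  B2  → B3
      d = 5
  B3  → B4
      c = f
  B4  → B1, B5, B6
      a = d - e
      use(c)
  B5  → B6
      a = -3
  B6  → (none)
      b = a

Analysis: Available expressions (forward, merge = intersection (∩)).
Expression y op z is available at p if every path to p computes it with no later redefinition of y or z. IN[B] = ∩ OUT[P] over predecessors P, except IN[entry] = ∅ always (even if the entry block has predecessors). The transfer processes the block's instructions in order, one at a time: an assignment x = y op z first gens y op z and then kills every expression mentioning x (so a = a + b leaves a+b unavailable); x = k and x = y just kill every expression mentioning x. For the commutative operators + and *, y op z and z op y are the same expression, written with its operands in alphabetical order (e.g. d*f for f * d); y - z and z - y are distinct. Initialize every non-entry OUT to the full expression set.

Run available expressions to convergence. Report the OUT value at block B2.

Answer: {b-f}

Working:
Per-block solution:
  B0: | IN={} | OUT={}
  B1: | IN={} | OUT={b-f}
  B2: | IN={b-f} | OUT={b-f}
  B3: | IN={b-f} | OUT={b-f}
  B4: | IN={b-f} | OUT={b-f, d-e}
  B5: | IN={b-f, d-e} | OUT={b-f, d-e}
  B6: | IN={b-f, d-e} | OUT={d-e}

Merge at B2: IN[B2] = OUT[B1] = {b-f}
Applying B2's transfer function to that IN value gives OUT[B2] (row B2 above).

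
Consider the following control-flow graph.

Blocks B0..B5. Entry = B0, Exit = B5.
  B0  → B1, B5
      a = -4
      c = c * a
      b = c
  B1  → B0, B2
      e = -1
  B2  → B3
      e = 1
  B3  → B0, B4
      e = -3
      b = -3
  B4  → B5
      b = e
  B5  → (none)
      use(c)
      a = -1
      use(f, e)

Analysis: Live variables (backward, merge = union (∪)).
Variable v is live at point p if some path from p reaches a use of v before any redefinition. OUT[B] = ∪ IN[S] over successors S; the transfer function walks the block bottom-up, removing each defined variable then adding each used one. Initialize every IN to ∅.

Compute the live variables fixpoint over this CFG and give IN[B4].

Converged values:
  B0: | IN={c, e, f} | OUT={c, e, f}
  B1: | IN={c, f} | OUT={c, e, f}
  B2: | IN={c, f} | OUT={c, f}
  B3: | IN={c, f} | OUT={c, e, f}
  B4: | IN={c, e, f} | OUT={c, e, f}
  B5: | IN={c, e, f} | OUT={}

Merge at B4: OUT[B4] = IN[B5] = {c, e, f}
Applying B4's transfer function to that OUT value gives IN[B4] (row B4 above).

Answer: {c, e, f}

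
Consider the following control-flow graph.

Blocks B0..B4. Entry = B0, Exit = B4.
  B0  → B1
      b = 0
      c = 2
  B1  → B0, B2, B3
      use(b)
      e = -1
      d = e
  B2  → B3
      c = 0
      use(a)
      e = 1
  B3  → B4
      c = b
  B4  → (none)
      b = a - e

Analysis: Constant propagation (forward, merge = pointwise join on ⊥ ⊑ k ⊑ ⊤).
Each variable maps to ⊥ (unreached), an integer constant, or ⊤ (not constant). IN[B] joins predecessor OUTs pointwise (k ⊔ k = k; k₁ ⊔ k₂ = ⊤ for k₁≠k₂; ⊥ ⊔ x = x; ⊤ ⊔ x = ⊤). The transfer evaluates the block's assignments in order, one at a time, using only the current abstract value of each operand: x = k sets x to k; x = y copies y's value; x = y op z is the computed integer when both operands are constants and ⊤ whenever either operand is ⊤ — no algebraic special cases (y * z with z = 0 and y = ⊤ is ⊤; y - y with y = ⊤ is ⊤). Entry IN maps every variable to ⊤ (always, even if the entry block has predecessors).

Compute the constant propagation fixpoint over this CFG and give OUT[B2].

Answer: {a: ⊤, b: 0, c: 0, d: -1, e: 1, f: ⊤}

Trace:
Converged values:
  B0:  IN=(all ⊤)  OUT={b:0, c:2; rest ⊤}
  B1:  IN={b:0, c:2; rest ⊤}  OUT={b:0, c:2, d:-1, e:-1; rest ⊤}
  B2:  IN={b:0, c:2, d:-1, e:-1; rest ⊤}  OUT={b:0, c:0, d:-1, e:1; rest ⊤}
  B3:  IN={b:0, d:-1; rest ⊤}  OUT={b:0, c:0, d:-1; rest ⊤}
  B4:  IN={b:0, c:0, d:-1; rest ⊤}  OUT={c:0, d:-1; rest ⊤}

Merge at B2: IN[B2] = OUT[B1] = {a: ⊤, b: 0, c: 2, d: -1, e: -1, f: ⊤}
Applying B2's transfer function to that IN value gives OUT[B2] (row B2 above).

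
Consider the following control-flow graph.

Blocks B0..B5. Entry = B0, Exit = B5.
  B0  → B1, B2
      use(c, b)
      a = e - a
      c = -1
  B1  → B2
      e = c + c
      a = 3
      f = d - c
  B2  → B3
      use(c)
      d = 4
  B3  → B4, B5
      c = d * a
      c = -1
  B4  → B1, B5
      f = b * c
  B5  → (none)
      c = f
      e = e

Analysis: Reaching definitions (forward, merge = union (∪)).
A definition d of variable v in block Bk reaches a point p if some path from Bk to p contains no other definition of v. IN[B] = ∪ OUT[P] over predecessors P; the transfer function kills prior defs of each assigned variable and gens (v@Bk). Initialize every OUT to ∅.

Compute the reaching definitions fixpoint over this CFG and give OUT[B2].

Per-block solution:
  B0:   IN={}   OUT={a@B0, c@B0}
  B1:   IN={a@B0, a@B1, c@B0, c@B3, d@B2, e@B1, f@B4}   OUT={a@B1, c@B0, c@B3, d@B2, e@B1, f@B1}
  B2:   IN={a@B0, a@B1, c@B0, c@B3, d@B2, e@B1, f@B1}   OUT={a@B0, a@B1, c@B0, c@B3, d@B2, e@B1, f@B1}
  B3:   IN={a@B0, a@B1, c@B0, c@B3, d@B2, e@B1, f@B1}   OUT={a@B0, a@B1, c@B3, d@B2, e@B1, f@B1}
  B4:   IN={a@B0, a@B1, c@B3, d@B2, e@B1, f@B1}   OUT={a@B0, a@B1, c@B3, d@B2, e@B1, f@B4}
  B5:   IN={a@B0, a@B1, c@B3, d@B2, e@B1, f@B1, f@B4}   OUT={a@B0, a@B1, c@B5, d@B2, e@B5, f@B1, f@B4}

Merge at B2: IN[B2] = OUT[B0] ⊔ OUT[B1] = {a@B0, a@B1, c@B0, c@B3, d@B2, e@B1, f@B1}
Applying B2's transfer function to that IN value gives OUT[B2] (row B2 above).

Answer: {a@B0, a@B1, c@B0, c@B3, d@B2, e@B1, f@B1}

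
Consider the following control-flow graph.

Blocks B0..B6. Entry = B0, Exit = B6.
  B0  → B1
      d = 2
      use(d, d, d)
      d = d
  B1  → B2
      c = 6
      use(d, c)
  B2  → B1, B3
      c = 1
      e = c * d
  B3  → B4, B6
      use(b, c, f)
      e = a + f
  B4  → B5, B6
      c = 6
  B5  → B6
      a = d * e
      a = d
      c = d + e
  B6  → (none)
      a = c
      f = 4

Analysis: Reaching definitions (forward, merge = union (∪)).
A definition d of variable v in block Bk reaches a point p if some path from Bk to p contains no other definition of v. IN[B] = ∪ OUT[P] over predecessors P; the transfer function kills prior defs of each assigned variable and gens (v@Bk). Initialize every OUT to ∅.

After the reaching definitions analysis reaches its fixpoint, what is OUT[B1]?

Answer: {c@B1, d@B0, e@B2}

Derivation:
Fixpoint table:
  B0:  IN={}  OUT={d@B0}
  B1:  IN={c@B2, d@B0, e@B2}  OUT={c@B1, d@B0, e@B2}
  B2:  IN={c@B1, d@B0, e@B2}  OUT={c@B2, d@B0, e@B2}
  B3:  IN={c@B2, d@B0, e@B2}  OUT={c@B2, d@B0, e@B3}
  B4:  IN={c@B2, d@B0, e@B3}  OUT={c@B4, d@B0, e@B3}
  B5:  IN={c@B4, d@B0, e@B3}  OUT={a@B5, c@B5, d@B0, e@B3}
  B6:  IN={a@B5, c@B2, c@B4, c@B5, d@B0, e@B3}  OUT={a@B6, c@B2, c@B4, c@B5, d@B0, e@B3, f@B6}

Merge at B1: IN[B1] = OUT[B0] ⊔ OUT[B2] = {c@B2, d@B0, e@B2}
Applying B1's transfer function to that IN value gives OUT[B1] (row B1 above).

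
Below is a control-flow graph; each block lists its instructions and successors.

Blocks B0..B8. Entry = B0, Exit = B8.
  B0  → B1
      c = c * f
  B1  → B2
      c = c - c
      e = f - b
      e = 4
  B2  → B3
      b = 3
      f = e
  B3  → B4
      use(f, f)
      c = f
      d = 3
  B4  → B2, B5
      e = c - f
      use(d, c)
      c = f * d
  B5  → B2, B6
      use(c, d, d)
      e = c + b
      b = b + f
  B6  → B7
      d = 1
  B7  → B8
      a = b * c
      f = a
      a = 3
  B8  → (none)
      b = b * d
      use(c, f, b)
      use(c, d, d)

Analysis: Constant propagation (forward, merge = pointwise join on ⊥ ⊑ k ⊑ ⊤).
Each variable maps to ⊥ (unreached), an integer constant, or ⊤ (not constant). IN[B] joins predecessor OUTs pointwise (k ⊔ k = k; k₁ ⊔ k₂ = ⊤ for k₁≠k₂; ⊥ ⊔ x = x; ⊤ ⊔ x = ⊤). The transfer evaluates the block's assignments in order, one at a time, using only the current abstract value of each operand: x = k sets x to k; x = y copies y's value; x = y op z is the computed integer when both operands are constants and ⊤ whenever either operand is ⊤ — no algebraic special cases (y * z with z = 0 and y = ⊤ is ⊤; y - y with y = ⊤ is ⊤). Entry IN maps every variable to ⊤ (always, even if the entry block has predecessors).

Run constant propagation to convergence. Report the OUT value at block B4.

Converged values:
  B0:   IN=(all ⊤)   OUT=(all ⊤)
  B1:   IN=(all ⊤)   OUT={e:4; rest ⊤}
  B2:   IN=(all ⊤)   OUT={b:3; rest ⊤}
  B3:   IN={b:3; rest ⊤}   OUT={b:3, d:3; rest ⊤}
  B4:   IN={b:3, d:3; rest ⊤}   OUT={b:3, d:3; rest ⊤}
  B5:   IN={b:3, d:3; rest ⊤}   OUT={d:3; rest ⊤}
  B6:   IN={d:3; rest ⊤}   OUT={d:1; rest ⊤}
  B7:   IN={d:1; rest ⊤}   OUT={a:3, d:1; rest ⊤}
  B8:   IN={a:3, d:1; rest ⊤}   OUT={a:3, d:1; rest ⊤}

Merge at B4: IN[B4] = OUT[B3] = {a: ⊤, b: 3, c: ⊤, d: 3, e: ⊤, f: ⊤}
Applying B4's transfer function to that IN value gives OUT[B4] (row B4 above).

Answer: {a: ⊤, b: 3, c: ⊤, d: 3, e: ⊤, f: ⊤}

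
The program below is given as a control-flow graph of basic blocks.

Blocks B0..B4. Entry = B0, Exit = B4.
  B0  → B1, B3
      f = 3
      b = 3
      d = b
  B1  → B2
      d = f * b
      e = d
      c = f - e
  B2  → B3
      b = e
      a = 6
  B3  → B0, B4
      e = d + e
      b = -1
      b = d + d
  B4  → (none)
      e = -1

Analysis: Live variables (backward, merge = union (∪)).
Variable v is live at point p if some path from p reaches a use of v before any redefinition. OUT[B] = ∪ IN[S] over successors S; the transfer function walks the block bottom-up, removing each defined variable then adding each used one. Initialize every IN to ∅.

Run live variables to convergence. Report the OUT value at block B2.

Answer: {d, e}

Working:
Converged values:
  B0:   IN={e}   OUT={b, d, e, f}
  B1:   IN={b, f}   OUT={d, e}
  B2:   IN={d, e}   OUT={d, e}
  B3:   IN={d, e}   OUT={e}
  B4:   IN={}   OUT={}

Merge at B2: OUT[B2] = IN[B3] = {d, e}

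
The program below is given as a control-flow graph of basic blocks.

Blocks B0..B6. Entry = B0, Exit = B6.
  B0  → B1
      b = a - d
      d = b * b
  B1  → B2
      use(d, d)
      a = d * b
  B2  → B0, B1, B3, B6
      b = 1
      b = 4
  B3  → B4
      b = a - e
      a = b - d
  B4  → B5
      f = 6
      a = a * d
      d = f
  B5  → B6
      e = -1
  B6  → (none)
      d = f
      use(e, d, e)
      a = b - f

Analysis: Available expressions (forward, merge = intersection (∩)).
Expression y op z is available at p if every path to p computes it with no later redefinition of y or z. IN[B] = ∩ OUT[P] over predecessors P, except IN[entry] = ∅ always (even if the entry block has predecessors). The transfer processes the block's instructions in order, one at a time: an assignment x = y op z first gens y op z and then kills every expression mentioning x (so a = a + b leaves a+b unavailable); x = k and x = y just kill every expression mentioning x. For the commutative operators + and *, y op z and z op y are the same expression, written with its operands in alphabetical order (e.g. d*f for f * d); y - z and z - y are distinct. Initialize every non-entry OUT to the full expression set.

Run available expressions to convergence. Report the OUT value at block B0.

Per-block solution:
  B0: | IN={} | OUT={b*b}
  B1: | IN={} | OUT={b*d}
  B2: | IN={b*d} | OUT={}
  B3: | IN={} | OUT={b-d}
  B4: | IN={b-d} | OUT={}
  B5: | IN={} | OUT={}
  B6: | IN={} | OUT={b-f}

Merge at B0 (entry node, so the boundary value {} is joined with the incoming edge(s)): IN[B0] = {} ∩ OUT[B2] = {}
Applying B0's transfer function to that IN value gives OUT[B0] (row B0 above).

Answer: {b*b}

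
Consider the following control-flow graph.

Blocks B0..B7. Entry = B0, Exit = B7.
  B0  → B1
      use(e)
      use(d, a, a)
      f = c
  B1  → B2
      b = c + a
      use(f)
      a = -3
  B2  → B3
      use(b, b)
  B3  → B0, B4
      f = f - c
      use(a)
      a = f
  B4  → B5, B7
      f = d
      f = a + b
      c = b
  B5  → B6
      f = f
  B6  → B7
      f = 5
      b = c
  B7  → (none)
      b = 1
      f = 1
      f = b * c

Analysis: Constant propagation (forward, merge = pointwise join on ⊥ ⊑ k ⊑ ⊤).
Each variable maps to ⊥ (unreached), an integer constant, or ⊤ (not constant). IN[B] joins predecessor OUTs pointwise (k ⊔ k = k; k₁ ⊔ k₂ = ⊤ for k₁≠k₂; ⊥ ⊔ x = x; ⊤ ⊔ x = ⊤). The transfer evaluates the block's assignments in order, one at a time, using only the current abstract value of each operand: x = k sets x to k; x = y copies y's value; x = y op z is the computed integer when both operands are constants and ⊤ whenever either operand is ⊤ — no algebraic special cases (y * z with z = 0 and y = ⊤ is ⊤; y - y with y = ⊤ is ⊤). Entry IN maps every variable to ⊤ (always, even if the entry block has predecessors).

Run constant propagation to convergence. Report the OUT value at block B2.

Fixpoint table:
  B0: | IN=(all ⊤) | OUT=(all ⊤)
  B1: | IN=(all ⊤) | OUT={a:-3; rest ⊤}
  B2: | IN={a:-3; rest ⊤} | OUT={a:-3; rest ⊤}
  B3: | IN={a:-3; rest ⊤} | OUT=(all ⊤)
  B4: | IN=(all ⊤) | OUT=(all ⊤)
  B5: | IN=(all ⊤) | OUT=(all ⊤)
  B6: | IN=(all ⊤) | OUT={f:5; rest ⊤}
  B7: | IN=(all ⊤) | OUT={b:1; rest ⊤}

Merge at B2: IN[B2] = OUT[B1] = {a: -3, b: ⊤, c: ⊤, d: ⊤, e: ⊤, f: ⊤}
Applying B2's transfer function to that IN value gives OUT[B2] (row B2 above).

Answer: {a: -3, b: ⊤, c: ⊤, d: ⊤, e: ⊤, f: ⊤}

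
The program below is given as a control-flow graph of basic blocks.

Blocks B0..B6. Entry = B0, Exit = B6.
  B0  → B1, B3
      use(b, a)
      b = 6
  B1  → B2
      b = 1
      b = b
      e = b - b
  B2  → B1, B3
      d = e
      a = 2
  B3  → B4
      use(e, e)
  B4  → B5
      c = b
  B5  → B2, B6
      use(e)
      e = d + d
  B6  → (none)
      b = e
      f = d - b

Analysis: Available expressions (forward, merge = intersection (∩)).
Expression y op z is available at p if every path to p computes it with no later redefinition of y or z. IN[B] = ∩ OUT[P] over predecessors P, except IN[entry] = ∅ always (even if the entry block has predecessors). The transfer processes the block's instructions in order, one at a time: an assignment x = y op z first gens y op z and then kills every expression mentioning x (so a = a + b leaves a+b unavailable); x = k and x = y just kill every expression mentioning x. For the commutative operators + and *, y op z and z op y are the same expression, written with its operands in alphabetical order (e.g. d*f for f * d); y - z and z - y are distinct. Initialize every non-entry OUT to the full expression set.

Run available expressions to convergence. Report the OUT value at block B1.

Per-block solution:
  B0:   IN={}   OUT={}
  B1:   IN={}   OUT={b-b}
  B2:   IN={}   OUT={}
  B3:   IN={}   OUT={}
  B4:   IN={}   OUT={}
  B5:   IN={}   OUT={d+d}
  B6:   IN={d+d}   OUT={d+d, d-b}

Merge at B1: IN[B1] = OUT[B0] ∩ OUT[B2] = {}
Applying B1's transfer function to that IN value gives OUT[B1] (row B1 above).

Answer: {b-b}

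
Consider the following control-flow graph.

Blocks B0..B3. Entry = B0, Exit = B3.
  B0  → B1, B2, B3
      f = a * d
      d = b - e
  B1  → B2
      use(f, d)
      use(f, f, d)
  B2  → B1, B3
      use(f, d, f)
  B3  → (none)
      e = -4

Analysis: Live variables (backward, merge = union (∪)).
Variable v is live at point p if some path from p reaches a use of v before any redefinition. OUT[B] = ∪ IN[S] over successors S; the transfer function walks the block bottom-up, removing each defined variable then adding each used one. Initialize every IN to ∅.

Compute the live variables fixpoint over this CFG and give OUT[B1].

Answer: {d, f}

Derivation:
Fixpoint table:
  B0:  IN={a, b, d, e}  OUT={d, f}
  B1:  IN={d, f}  OUT={d, f}
  B2:  IN={d, f}  OUT={d, f}
  B3:  IN={}  OUT={}

Merge at B1: OUT[B1] = IN[B2] = {d, f}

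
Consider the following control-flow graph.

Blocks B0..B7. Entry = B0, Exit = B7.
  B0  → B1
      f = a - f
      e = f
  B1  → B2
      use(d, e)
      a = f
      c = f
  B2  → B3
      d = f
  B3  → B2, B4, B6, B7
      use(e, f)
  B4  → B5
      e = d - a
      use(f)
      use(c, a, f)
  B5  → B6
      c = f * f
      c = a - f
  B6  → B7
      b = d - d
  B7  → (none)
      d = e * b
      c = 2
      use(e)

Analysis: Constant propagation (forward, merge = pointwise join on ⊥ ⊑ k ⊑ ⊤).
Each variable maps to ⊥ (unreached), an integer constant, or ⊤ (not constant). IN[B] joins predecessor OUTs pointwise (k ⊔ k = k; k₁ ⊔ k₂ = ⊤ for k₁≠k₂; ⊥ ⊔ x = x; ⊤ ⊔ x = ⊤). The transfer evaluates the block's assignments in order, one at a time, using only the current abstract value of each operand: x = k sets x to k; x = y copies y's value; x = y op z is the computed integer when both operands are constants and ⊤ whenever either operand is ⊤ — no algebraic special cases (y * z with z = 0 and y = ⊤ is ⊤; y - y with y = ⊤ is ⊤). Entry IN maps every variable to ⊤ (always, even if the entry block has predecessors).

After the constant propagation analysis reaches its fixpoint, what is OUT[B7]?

Answer: {a: ⊤, b: ⊤, c: 2, d: ⊤, e: ⊤, f: ⊤}

Derivation:
Per-block solution:
  B0: | IN=(all ⊤) | OUT=(all ⊤)
  B1: | IN=(all ⊤) | OUT=(all ⊤)
  B2: | IN=(all ⊤) | OUT=(all ⊤)
  B3: | IN=(all ⊤) | OUT=(all ⊤)
  B4: | IN=(all ⊤) | OUT=(all ⊤)
  B5: | IN=(all ⊤) | OUT=(all ⊤)
  B6: | IN=(all ⊤) | OUT=(all ⊤)
  B7: | IN=(all ⊤) | OUT={c:2; rest ⊤}

Merge at B7: IN[B7] = OUT[B3] ⊔ OUT[B6] = {a: ⊤, b: ⊤, c: ⊤, d: ⊤, e: ⊤, f: ⊤}
Applying B7's transfer function to that IN value gives OUT[B7] (row B7 above).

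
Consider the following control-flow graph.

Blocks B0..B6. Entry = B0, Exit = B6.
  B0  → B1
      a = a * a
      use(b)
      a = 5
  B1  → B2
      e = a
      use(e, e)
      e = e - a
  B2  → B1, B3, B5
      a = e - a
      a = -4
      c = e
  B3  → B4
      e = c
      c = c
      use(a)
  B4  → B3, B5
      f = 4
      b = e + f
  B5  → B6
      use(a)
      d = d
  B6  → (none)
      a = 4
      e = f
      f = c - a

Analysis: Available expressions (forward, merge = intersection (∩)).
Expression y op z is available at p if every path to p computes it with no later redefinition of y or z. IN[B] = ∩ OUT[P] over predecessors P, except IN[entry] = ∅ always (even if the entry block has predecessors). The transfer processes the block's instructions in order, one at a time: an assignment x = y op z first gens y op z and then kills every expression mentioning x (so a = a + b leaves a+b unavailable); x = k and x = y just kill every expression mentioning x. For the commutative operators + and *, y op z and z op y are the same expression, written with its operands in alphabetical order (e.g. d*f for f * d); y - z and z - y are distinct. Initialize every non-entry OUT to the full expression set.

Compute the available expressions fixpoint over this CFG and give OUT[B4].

Fixpoint table:
  B0: | IN={} | OUT={}
  B1: | IN={} | OUT={}
  B2: | IN={} | OUT={}
  B3: | IN={} | OUT={}
  B4: | IN={} | OUT={e+f}
  B5: | IN={} | OUT={}
  B6: | IN={} | OUT={c-a}

Merge at B4: IN[B4] = OUT[B3] = {}
Applying B4's transfer function to that IN value gives OUT[B4] (row B4 above).

Answer: {e+f}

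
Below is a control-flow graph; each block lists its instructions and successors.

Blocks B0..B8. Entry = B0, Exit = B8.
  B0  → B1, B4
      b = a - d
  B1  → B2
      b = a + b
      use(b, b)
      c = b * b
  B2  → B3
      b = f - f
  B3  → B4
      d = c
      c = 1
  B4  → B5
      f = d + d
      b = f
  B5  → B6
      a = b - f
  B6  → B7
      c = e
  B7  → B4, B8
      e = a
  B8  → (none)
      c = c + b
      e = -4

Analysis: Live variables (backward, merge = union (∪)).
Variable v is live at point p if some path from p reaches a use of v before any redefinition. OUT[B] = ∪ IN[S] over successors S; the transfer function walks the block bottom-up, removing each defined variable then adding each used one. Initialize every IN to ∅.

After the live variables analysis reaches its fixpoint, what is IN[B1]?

Converged values:
  B0:   IN={a, d, e, f}   OUT={a, b, d, e, f}
  B1:   IN={a, b, e, f}   OUT={c, e, f}
  B2:   IN={c, e, f}   OUT={c, e}
  B3:   IN={c, e}   OUT={d, e}
  B4:   IN={d, e}   OUT={b, d, e, f}
  B5:   IN={b, d, e, f}   OUT={a, b, d, e}
  B6:   IN={a, b, d, e}   OUT={a, b, c, d}
  B7:   IN={a, b, c, d}   OUT={b, c, d, e}
  B8:   IN={b, c}   OUT={}

Merge at B1: OUT[B1] = IN[B2] = {c, e, f}
Applying B1's transfer function to that OUT value gives IN[B1] (row B1 above).

Answer: {a, b, e, f}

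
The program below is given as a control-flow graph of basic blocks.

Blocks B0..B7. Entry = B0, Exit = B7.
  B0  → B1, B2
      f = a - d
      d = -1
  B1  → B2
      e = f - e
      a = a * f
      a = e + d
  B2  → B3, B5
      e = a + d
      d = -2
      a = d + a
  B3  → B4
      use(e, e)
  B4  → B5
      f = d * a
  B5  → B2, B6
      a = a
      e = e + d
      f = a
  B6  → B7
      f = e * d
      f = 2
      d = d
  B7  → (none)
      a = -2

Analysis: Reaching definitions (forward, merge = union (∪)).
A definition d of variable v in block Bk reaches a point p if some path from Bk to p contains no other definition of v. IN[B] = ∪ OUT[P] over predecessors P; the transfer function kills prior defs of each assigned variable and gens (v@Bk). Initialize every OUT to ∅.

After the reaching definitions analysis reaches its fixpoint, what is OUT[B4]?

Per-block solution:
  B0:   IN={}   OUT={d@B0, f@B0}
  B1:   IN={d@B0, f@B0}   OUT={a@B1, d@B0, e@B1, f@B0}
  B2:   IN={a@B1, a@B5, d@B0, d@B2, e@B1, e@B5, f@B0, f@B5}   OUT={a@B2, d@B2, e@B2, f@B0, f@B5}
  B3:   IN={a@B2, d@B2, e@B2, f@B0, f@B5}   OUT={a@B2, d@B2, e@B2, f@B0, f@B5}
  B4:   IN={a@B2, d@B2, e@B2, f@B0, f@B5}   OUT={a@B2, d@B2, e@B2, f@B4}
  B5:   IN={a@B2, d@B2, e@B2, f@B0, f@B4, f@B5}   OUT={a@B5, d@B2, e@B5, f@B5}
  B6:   IN={a@B5, d@B2, e@B5, f@B5}   OUT={a@B5, d@B6, e@B5, f@B6}
  B7:   IN={a@B5, d@B6, e@B5, f@B6}   OUT={a@B7, d@B6, e@B5, f@B6}

Merge at B4: IN[B4] = OUT[B3] = {a@B2, d@B2, e@B2, f@B0, f@B5}
Applying B4's transfer function to that IN value gives OUT[B4] (row B4 above).

Answer: {a@B2, d@B2, e@B2, f@B4}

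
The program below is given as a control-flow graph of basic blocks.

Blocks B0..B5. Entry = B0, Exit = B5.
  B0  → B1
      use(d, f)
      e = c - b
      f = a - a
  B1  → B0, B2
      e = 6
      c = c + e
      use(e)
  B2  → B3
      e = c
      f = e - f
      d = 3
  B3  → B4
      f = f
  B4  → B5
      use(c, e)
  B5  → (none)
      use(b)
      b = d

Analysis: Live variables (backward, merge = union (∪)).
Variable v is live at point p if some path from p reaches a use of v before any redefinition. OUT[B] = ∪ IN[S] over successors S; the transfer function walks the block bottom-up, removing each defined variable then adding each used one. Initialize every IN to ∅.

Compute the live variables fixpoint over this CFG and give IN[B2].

Per-block solution:
  B0: | IN={a, b, c, d, f} | OUT={a, b, c, d, f}
  B1: | IN={a, b, c, d, f} | OUT={a, b, c, d, f}
  B2: | IN={b, c, f} | OUT={b, c, d, e, f}
  B3: | IN={b, c, d, e, f} | OUT={b, c, d, e}
  B4: | IN={b, c, d, e} | OUT={b, d}
  B5: | IN={b, d} | OUT={}

Merge at B2: OUT[B2] = IN[B3] = {b, c, d, e, f}
Applying B2's transfer function to that OUT value gives IN[B2] (row B2 above).

Answer: {b, c, f}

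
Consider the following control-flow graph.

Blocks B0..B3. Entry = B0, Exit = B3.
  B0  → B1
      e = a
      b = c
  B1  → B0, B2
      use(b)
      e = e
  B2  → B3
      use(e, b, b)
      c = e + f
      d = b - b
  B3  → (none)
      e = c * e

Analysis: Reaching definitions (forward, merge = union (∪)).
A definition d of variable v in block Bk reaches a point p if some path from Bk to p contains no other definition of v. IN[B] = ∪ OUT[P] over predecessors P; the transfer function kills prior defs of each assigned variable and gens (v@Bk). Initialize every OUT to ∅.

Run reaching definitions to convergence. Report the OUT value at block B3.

Answer: {b@B0, c@B2, d@B2, e@B3}

Derivation:
Converged values:
  B0:   IN={b@B0, e@B1}   OUT={b@B0, e@B0}
  B1:   IN={b@B0, e@B0}   OUT={b@B0, e@B1}
  B2:   IN={b@B0, e@B1}   OUT={b@B0, c@B2, d@B2, e@B1}
  B3:   IN={b@B0, c@B2, d@B2, e@B1}   OUT={b@B0, c@B2, d@B2, e@B3}

Merge at B3: IN[B3] = OUT[B2] = {b@B0, c@B2, d@B2, e@B1}
Applying B3's transfer function to that IN value gives OUT[B3] (row B3 above).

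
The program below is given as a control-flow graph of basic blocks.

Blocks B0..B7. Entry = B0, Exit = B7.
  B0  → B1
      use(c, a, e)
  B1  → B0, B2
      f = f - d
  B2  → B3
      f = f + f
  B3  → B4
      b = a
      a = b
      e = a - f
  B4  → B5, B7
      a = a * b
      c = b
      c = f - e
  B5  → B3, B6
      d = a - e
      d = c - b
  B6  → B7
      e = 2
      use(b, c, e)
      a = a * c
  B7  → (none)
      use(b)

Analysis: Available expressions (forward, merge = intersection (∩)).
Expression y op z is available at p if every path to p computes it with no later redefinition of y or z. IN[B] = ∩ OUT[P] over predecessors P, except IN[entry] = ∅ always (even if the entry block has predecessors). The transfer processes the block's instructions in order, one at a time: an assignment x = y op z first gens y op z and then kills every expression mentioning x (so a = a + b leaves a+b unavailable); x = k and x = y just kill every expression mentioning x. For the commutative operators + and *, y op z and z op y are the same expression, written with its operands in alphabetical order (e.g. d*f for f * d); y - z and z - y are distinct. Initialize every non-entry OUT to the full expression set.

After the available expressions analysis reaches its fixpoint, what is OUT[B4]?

Answer: {f-e}

Derivation:
Fixpoint table:
  B0: | IN={} | OUT={}
  B1: | IN={} | OUT={}
  B2: | IN={} | OUT={}
  B3: | IN={} | OUT={a-f}
  B4: | IN={a-f} | OUT={f-e}
  B5: | IN={f-e} | OUT={a-e, c-b, f-e}
  B6: | IN={a-e, c-b, f-e} | OUT={c-b}
  B7: | IN={} | OUT={}

Merge at B4: IN[B4] = OUT[B3] = {a-f}
Applying B4's transfer function to that IN value gives OUT[B4] (row B4 above).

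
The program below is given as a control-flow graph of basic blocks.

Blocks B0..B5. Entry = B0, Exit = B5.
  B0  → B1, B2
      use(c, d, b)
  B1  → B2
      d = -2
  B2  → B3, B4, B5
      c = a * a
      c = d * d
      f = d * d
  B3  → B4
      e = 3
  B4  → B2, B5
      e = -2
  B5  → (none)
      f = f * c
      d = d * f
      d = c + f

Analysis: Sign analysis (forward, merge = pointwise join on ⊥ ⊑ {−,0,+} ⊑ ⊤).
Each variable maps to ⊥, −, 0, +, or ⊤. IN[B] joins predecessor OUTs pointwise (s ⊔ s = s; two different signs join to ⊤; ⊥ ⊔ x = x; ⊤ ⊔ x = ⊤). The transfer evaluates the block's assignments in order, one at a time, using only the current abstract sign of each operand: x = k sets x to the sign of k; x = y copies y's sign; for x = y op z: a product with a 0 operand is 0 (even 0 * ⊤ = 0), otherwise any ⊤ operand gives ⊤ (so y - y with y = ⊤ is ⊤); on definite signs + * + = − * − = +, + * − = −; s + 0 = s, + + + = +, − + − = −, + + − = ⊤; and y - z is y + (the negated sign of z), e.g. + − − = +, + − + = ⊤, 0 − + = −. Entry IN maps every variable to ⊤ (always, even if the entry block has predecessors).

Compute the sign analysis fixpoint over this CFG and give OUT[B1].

Fixpoint table:
  B0: | IN=(all ⊤) | OUT=(all ⊤)
  B1: | IN=(all ⊤) | OUT={d:-; rest ⊤}
  B2: | IN=(all ⊤) | OUT=(all ⊤)
  B3: | IN=(all ⊤) | OUT={e:+; rest ⊤}
  B4: | IN=(all ⊤) | OUT={e:-; rest ⊤}
  B5: | IN=(all ⊤) | OUT=(all ⊤)

Merge at B1: IN[B1] = OUT[B0] = {a: ⊤, b: ⊤, c: ⊤, d: ⊤, e: ⊤, f: ⊤}
Applying B1's transfer function to that IN value gives OUT[B1] (row B1 above).

Answer: {a: ⊤, b: ⊤, c: ⊤, d: -, e: ⊤, f: ⊤}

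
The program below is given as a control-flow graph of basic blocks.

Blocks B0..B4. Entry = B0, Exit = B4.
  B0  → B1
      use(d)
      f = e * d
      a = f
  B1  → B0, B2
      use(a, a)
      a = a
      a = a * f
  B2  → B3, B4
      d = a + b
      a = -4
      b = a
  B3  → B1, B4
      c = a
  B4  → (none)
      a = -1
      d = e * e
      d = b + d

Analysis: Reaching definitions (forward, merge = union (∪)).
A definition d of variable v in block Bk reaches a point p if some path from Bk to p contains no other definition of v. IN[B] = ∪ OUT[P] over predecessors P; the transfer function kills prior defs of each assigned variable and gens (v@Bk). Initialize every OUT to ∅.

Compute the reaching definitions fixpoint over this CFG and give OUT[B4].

Per-block solution:
  B0:   IN={a@B1, b@B2, c@B3, d@B2, f@B0}   OUT={a@B0, b@B2, c@B3, d@B2, f@B0}
  B1:   IN={a@B0, a@B2, b@B2, c@B3, d@B2, f@B0}   OUT={a@B1, b@B2, c@B3, d@B2, f@B0}
  B2:   IN={a@B1, b@B2, c@B3, d@B2, f@B0}   OUT={a@B2, b@B2, c@B3, d@B2, f@B0}
  B3:   IN={a@B2, b@B2, c@B3, d@B2, f@B0}   OUT={a@B2, b@B2, c@B3, d@B2, f@B0}
  B4:   IN={a@B2, b@B2, c@B3, d@B2, f@B0}   OUT={a@B4, b@B2, c@B3, d@B4, f@B0}

Merge at B4: IN[B4] = OUT[B2] ⊔ OUT[B3] = {a@B2, b@B2, c@B3, d@B2, f@B0}
Applying B4's transfer function to that IN value gives OUT[B4] (row B4 above).

Answer: {a@B4, b@B2, c@B3, d@B4, f@B0}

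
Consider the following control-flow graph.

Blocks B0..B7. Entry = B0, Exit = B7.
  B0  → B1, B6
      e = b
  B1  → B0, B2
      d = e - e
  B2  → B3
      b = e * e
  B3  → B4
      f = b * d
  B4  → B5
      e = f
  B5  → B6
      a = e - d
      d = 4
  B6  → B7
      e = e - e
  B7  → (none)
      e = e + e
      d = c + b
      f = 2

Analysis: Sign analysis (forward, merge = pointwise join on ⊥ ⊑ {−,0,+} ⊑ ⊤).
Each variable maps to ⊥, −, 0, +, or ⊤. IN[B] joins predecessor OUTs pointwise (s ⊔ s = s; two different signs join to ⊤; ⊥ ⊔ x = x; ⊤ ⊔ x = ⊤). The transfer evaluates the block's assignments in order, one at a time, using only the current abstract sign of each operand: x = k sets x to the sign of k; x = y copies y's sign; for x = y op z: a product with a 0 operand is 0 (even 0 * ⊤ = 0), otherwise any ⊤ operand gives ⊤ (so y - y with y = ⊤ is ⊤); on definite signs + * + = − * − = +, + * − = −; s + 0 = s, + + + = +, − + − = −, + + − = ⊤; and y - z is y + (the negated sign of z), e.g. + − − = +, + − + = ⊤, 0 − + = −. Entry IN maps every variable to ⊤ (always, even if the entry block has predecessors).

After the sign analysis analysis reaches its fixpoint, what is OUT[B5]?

Answer: {a: ⊤, b: ⊤, c: ⊤, d: +, e: ⊤, f: ⊤}

Derivation:
Fixpoint table:
  B0: | IN=(all ⊤) | OUT=(all ⊤)
  B1: | IN=(all ⊤) | OUT=(all ⊤)
  B2: | IN=(all ⊤) | OUT=(all ⊤)
  B3: | IN=(all ⊤) | OUT=(all ⊤)
  B4: | IN=(all ⊤) | OUT=(all ⊤)
  B5: | IN=(all ⊤) | OUT={d:+; rest ⊤}
  B6: | IN=(all ⊤) | OUT=(all ⊤)
  B7: | IN=(all ⊤) | OUT={f:+; rest ⊤}

Merge at B5: IN[B5] = OUT[B4] = {a: ⊤, b: ⊤, c: ⊤, d: ⊤, e: ⊤, f: ⊤}
Applying B5's transfer function to that IN value gives OUT[B5] (row B5 above).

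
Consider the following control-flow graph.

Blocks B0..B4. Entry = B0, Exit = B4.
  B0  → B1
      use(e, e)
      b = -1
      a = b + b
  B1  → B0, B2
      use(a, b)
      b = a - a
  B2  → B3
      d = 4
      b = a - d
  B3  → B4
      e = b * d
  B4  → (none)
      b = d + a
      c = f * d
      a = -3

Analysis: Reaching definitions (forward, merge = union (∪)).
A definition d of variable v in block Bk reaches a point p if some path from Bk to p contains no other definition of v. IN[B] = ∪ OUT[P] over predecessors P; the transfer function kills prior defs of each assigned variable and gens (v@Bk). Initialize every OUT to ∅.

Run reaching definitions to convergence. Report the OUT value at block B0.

Per-block solution:
  B0:  IN={a@B0, b@B1}  OUT={a@B0, b@B0}
  B1:  IN={a@B0, b@B0}  OUT={a@B0, b@B1}
  B2:  IN={a@B0, b@B1}  OUT={a@B0, b@B2, d@B2}
  B3:  IN={a@B0, b@B2, d@B2}  OUT={a@B0, b@B2, d@B2, e@B3}
  B4:  IN={a@B0, b@B2, d@B2, e@B3}  OUT={a@B4, b@B4, c@B4, d@B2, e@B3}

Merge at B0 (entry node, so the boundary value {} is joined with the incoming edge(s)): IN[B0] = {} ⊔ OUT[B1] = {a@B0, b@B1}
Applying B0's transfer function to that IN value gives OUT[B0] (row B0 above).

Answer: {a@B0, b@B0}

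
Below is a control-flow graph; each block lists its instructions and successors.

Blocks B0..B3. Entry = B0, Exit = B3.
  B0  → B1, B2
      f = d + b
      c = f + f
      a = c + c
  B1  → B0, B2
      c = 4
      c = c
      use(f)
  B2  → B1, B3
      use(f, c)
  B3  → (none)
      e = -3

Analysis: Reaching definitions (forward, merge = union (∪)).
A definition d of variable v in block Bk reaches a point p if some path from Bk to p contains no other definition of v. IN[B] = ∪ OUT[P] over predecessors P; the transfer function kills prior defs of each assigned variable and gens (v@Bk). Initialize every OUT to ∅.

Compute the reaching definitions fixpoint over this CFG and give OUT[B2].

Answer: {a@B0, c@B0, c@B1, f@B0}

Working:
Per-block solution:
  B0:   IN={a@B0, c@B1, f@B0}   OUT={a@B0, c@B0, f@B0}
  B1:   IN={a@B0, c@B0, c@B1, f@B0}   OUT={a@B0, c@B1, f@B0}
  B2:   IN={a@B0, c@B0, c@B1, f@B0}   OUT={a@B0, c@B0, c@B1, f@B0}
  B3:   IN={a@B0, c@B0, c@B1, f@B0}   OUT={a@B0, c@B0, c@B1, e@B3, f@B0}

Merge at B2: IN[B2] = OUT[B0] ⊔ OUT[B1] = {a@B0, c@B0, c@B1, f@B0}
Applying B2's transfer function to that IN value gives OUT[B2] (row B2 above).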